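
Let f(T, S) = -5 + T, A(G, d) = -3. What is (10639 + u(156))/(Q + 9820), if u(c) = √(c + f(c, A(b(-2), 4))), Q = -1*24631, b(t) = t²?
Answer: -10639/14811 - √307/14811 ≈ -0.71950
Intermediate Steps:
Q = -24631
u(c) = √(-5 + 2*c) (u(c) = √(c + (-5 + c)) = √(-5 + 2*c))
(10639 + u(156))/(Q + 9820) = (10639 + √(-5 + 2*156))/(-24631 + 9820) = (10639 + √(-5 + 312))/(-14811) = (10639 + √307)*(-1/14811) = -10639/14811 - √307/14811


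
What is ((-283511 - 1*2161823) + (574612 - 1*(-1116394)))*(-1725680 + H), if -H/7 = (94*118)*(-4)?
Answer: 1067452570112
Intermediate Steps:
H = 310576 (H = -7*94*118*(-4) = -77644*(-4) = -7*(-44368) = 310576)
((-283511 - 1*2161823) + (574612 - 1*(-1116394)))*(-1725680 + H) = ((-283511 - 1*2161823) + (574612 - 1*(-1116394)))*(-1725680 + 310576) = ((-283511 - 2161823) + (574612 + 1116394))*(-1415104) = (-2445334 + 1691006)*(-1415104) = -754328*(-1415104) = 1067452570112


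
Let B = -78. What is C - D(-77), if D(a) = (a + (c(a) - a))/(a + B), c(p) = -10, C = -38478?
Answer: -1192820/31 ≈ -38478.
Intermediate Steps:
D(a) = -10/(-78 + a) (D(a) = (a + (-10 - a))/(a - 78) = -10/(-78 + a))
C - D(-77) = -38478 - (-10)/(-78 - 77) = -38478 - (-10)/(-155) = -38478 - (-10)*(-1)/155 = -38478 - 1*2/31 = -38478 - 2/31 = -1192820/31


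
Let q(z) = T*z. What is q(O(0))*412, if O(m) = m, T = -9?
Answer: 0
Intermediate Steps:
q(z) = -9*z
q(O(0))*412 = -9*0*412 = 0*412 = 0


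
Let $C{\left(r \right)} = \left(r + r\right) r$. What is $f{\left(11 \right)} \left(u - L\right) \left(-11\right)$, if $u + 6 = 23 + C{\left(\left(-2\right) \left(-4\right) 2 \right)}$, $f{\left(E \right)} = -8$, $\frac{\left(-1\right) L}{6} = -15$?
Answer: $38632$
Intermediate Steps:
$L = 90$ ($L = \left(-6\right) \left(-15\right) = 90$)
$C{\left(r \right)} = 2 r^{2}$ ($C{\left(r \right)} = 2 r r = 2 r^{2}$)
$u = 529$ ($u = -6 + \left(23 + 2 \left(\left(-2\right) \left(-4\right) 2\right)^{2}\right) = -6 + \left(23 + 2 \left(8 \cdot 2\right)^{2}\right) = -6 + \left(23 + 2 \cdot 16^{2}\right) = -6 + \left(23 + 2 \cdot 256\right) = -6 + \left(23 + 512\right) = -6 + 535 = 529$)
$f{\left(11 \right)} \left(u - L\right) \left(-11\right) = - 8 \left(529 - 90\right) \left(-11\right) = \left(-8\right) 439 \left(-11\right) = \left(-3512\right) \left(-11\right) = 38632$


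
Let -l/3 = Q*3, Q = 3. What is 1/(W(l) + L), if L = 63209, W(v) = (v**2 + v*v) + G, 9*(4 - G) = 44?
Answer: 9/581995 ≈ 1.5464e-5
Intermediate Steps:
G = -8/9 (G = 4 - 1/9*44 = 4 - 44/9 = -8/9 ≈ -0.88889)
l = -27 (l = -9*3 = -3*9 = -27)
W(v) = -8/9 + 2*v**2 (W(v) = (v**2 + v*v) - 8/9 = (v**2 + v**2) - 8/9 = 2*v**2 - 8/9 = -8/9 + 2*v**2)
1/(W(l) + L) = 1/((-8/9 + 2*(-27)**2) + 63209) = 1/((-8/9 + 2*729) + 63209) = 1/((-8/9 + 1458) + 63209) = 1/(13114/9 + 63209) = 1/(581995/9) = 9/581995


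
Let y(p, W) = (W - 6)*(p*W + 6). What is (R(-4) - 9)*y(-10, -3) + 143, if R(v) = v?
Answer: 4355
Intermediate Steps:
y(p, W) = (-6 + W)*(6 + W*p) (y(p, W) = (-6 + W)*(W*p + 6) = (-6 + W)*(6 + W*p))
(R(-4) - 9)*y(-10, -3) + 143 = (-4 - 9)*(-36 + 6*(-3) - 10*(-3)² - 6*(-3)*(-10)) + 143 = -13*(-36 - 18 - 10*9 - 180) + 143 = -13*(-36 - 18 - 90 - 180) + 143 = -13*(-324) + 143 = 4212 + 143 = 4355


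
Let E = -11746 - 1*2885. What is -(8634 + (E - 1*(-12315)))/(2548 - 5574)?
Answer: 3159/1513 ≈ 2.0879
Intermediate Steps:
E = -14631 (E = -11746 - 2885 = -14631)
-(8634 + (E - 1*(-12315)))/(2548 - 5574) = -(8634 + (-14631 - 1*(-12315)))/(2548 - 5574) = -(8634 + (-14631 + 12315))/(-3026) = -(8634 - 2316)*(-1)/3026 = -6318*(-1)/3026 = -1*(-3159/1513) = 3159/1513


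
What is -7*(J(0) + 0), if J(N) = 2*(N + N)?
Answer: 0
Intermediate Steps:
J(N) = 4*N (J(N) = 2*(2*N) = 4*N)
-7*(J(0) + 0) = -7*(4*0 + 0) = -7*(0 + 0) = -7*0 = 0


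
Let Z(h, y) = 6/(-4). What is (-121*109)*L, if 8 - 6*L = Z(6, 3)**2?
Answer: -303347/24 ≈ -12639.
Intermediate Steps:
Z(h, y) = -3/2 (Z(h, y) = 6*(-1/4) = -3/2)
L = 23/24 (L = 4/3 - (-3/2)**2/6 = 4/3 - 1/6*9/4 = 4/3 - 3/8 = 23/24 ≈ 0.95833)
(-121*109)*L = -121*109*(23/24) = -13189*23/24 = -303347/24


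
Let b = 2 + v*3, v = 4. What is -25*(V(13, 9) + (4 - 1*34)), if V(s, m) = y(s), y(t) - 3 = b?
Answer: 325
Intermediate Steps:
b = 14 (b = 2 + 4*3 = 2 + 12 = 14)
y(t) = 17 (y(t) = 3 + 14 = 17)
V(s, m) = 17
-25*(V(13, 9) + (4 - 1*34)) = -25*(17 + (4 - 1*34)) = -25*(17 + (4 - 34)) = -25*(17 - 30) = -25*(-13) = 325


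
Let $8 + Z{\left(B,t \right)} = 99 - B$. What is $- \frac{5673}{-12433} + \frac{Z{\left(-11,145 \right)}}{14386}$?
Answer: $\frac{41439972}{89430569} \approx 0.46338$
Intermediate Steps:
$Z{\left(B,t \right)} = 91 - B$ ($Z{\left(B,t \right)} = -8 - \left(-99 + B\right) = 91 - B$)
$- \frac{5673}{-12433} + \frac{Z{\left(-11,145 \right)}}{14386} = - \frac{5673}{-12433} + \frac{91 - -11}{14386} = \left(-5673\right) \left(- \frac{1}{12433}\right) + \left(91 + 11\right) \frac{1}{14386} = \frac{5673}{12433} + 102 \cdot \frac{1}{14386} = \frac{5673}{12433} + \frac{51}{7193} = \frac{41439972}{89430569}$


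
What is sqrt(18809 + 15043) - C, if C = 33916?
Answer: -33916 + 2*sqrt(8463) ≈ -33732.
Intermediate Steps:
sqrt(18809 + 15043) - C = sqrt(18809 + 15043) - 1*33916 = sqrt(33852) - 33916 = 2*sqrt(8463) - 33916 = -33916 + 2*sqrt(8463)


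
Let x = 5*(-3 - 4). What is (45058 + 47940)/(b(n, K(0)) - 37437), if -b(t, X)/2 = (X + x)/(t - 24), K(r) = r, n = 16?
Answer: -371992/149783 ≈ -2.4835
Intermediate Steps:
x = -35 (x = 5*(-7) = -35)
b(t, X) = -2*(-35 + X)/(-24 + t) (b(t, X) = -2*(X - 35)/(t - 24) = -2*(-35 + X)/(-24 + t))
(45058 + 47940)/(b(n, K(0)) - 37437) = (45058 + 47940)/(2*(35 - 1*0)/(-24 + 16) - 37437) = 92998/(2*(35 + 0)/(-8) - 37437) = 92998/(2*(-⅛)*35 - 37437) = 92998/(-35/4 - 37437) = 92998/(-149783/4) = 92998*(-4/149783) = -371992/149783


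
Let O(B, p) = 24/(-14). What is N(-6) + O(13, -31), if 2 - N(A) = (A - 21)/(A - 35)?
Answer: -107/287 ≈ -0.37282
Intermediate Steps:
O(B, p) = -12/7 (O(B, p) = 24*(-1/14) = -12/7)
N(A) = 2 - (-21 + A)/(-35 + A) (N(A) = 2 - (A - 21)/(A - 35) = 2 - (-21 + A)/(-35 + A))
N(-6) + O(13, -31) = (-49 - 6)/(-35 - 6) - 12/7 = -55/(-41) - 12/7 = -1/41*(-55) - 12/7 = 55/41 - 12/7 = -107/287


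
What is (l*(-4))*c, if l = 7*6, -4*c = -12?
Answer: -504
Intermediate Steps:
c = 3 (c = -1/4*(-12) = 3)
l = 42
(l*(-4))*c = (42*(-4))*3 = -168*3 = -504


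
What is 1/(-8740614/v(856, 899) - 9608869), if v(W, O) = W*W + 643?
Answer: -733379/7046951478965 ≈ -1.0407e-7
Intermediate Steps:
v(W, O) = 643 + W**2 (v(W, O) = W**2 + 643 = 643 + W**2)
1/(-8740614/v(856, 899) - 9608869) = 1/(-8740614/(643 + 856**2) - 9608869) = 1/(-8740614/(643 + 732736) - 9608869) = 1/(-8740614/733379 - 9608869) = 1/(-7046951478965/733379) = -733379/7046951478965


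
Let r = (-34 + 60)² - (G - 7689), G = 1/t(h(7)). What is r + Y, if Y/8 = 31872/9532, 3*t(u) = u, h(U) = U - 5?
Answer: 39987929/4766 ≈ 8390.3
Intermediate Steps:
h(U) = -5 + U
t(u) = u/3
G = 3/2 (G = 1/((-5 + 7)/3) = 1/((⅓)*2) = 1/(⅔) = 3/2 ≈ 1.5000)
r = 16727/2 (r = (-34 + 60)² - (3/2 - 7689) = 26² - 1*(-15375/2) = 676 + 15375/2 = 16727/2 ≈ 8363.5)
Y = 63744/2383 (Y = 8*(31872/9532) = 8*(31872*(1/9532)) = 8*(7968/2383) = 63744/2383 ≈ 26.749)
r + Y = 16727/2 + 63744/2383 = 39987929/4766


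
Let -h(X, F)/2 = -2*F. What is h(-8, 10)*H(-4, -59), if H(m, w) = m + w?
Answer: -2520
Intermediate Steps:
h(X, F) = 4*F (h(X, F) = -(-4)*F = 4*F)
h(-8, 10)*H(-4, -59) = (4*10)*(-4 - 59) = 40*(-63) = -2520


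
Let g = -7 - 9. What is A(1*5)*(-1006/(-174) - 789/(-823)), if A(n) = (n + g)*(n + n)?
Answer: -53087320/71601 ≈ -741.43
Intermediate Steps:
g = -16
A(n) = 2*n*(-16 + n) (A(n) = (n - 16)*(n + n) = (-16 + n)*(2*n) = 2*n*(-16 + n))
A(1*5)*(-1006/(-174) - 789/(-823)) = (2*(1*5)*(-16 + 1*5))*(-1006/(-174) - 789/(-823)) = (2*5*(-16 + 5))*(-1006*(-1/174) - 789*(-1/823)) = (2*5*(-11))*(503/87 + 789/823) = -110*482612/71601 = -53087320/71601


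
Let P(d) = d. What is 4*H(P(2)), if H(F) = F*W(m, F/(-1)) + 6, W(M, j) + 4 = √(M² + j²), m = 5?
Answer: -8 + 8*√29 ≈ 35.081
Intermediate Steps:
W(M, j) = -4 + √(M² + j²)
H(F) = 6 + F*(-4 + √(25 + F²)) (H(F) = F*(-4 + √(5² + (F/(-1))²)) + 6 = F*(-4 + √(25 + (F*(-1))²)) + 6 = F*(-4 + √(25 + (-F)²)) + 6 = F*(-4 + √(25 + F²)) + 6 = 6 + F*(-4 + √(25 + F²)))
4*H(P(2)) = 4*(6 + 2*(-4 + √(25 + 2²))) = 4*(6 + 2*(-4 + √(25 + 4))) = 4*(6 + 2*(-4 + √29)) = 4*(6 + (-8 + 2*√29)) = 4*(-2 + 2*√29) = -8 + 8*√29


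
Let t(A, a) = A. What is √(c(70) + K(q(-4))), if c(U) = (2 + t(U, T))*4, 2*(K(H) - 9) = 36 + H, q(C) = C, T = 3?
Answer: √313 ≈ 17.692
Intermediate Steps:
K(H) = 27 + H/2 (K(H) = 9 + (36 + H)/2 = 9 + (18 + H/2) = 27 + H/2)
c(U) = 8 + 4*U (c(U) = (2 + U)*4 = 8 + 4*U)
√(c(70) + K(q(-4))) = √((8 + 4*70) + (27 + (½)*(-4))) = √((8 + 280) + (27 - 2)) = √(288 + 25) = √313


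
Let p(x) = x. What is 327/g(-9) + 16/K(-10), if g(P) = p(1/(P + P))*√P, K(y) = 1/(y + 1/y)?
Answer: -808/5 + 1962*I ≈ -161.6 + 1962.0*I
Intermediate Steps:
g(P) = 1/(2*√P) (g(P) = √P/(P + P) = √P/((2*P)) = (1/(2*P))*√P = 1/(2*√P))
327/g(-9) + 16/K(-10) = 327/((1/(2*√(-9)))) + 16/((-10/(1 + (-10)²))) = 327/(((-I/3)/2)) + 16/((-10/(1 + 100))) = 327/((-I/6)) + 16/((-10/101)) = 327*(6*I) + 16/((-10*1/101)) = 1962*I + 16/(-10/101) = 1962*I + 16*(-101/10) = 1962*I - 808/5 = -808/5 + 1962*I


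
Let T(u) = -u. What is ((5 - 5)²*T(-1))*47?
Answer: 0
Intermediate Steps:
((5 - 5)²*T(-1))*47 = ((5 - 5)²*(-1*(-1)))*47 = (0²*1)*47 = (0*1)*47 = 0*47 = 0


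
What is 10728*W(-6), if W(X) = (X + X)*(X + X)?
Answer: 1544832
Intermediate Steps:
W(X) = 4*X² (W(X) = (2*X)*(2*X) = 4*X²)
10728*W(-6) = 10728*(4*(-6)²) = 10728*(4*36) = 10728*144 = 1544832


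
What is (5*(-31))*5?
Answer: -775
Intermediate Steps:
(5*(-31))*5 = -155*5 = -775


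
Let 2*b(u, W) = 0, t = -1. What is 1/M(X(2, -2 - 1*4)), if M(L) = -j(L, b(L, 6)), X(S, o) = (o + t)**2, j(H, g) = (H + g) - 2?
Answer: -1/47 ≈ -0.021277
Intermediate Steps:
b(u, W) = 0 (b(u, W) = (1/2)*0 = 0)
j(H, g) = -2 + H + g
X(S, o) = (-1 + o)**2 (X(S, o) = (o - 1)**2 = (-1 + o)**2)
M(L) = 2 - L (M(L) = -(-2 + L + 0) = -(-2 + L) = 2 - L)
1/M(X(2, -2 - 1*4)) = 1/(2 - (-1 + (-2 - 1*4))**2) = 1/(2 - (-1 + (-2 - 4))**2) = 1/(2 - (-1 - 6)**2) = 1/(2 - 1*(-7)**2) = 1/(2 - 1*49) = 1/(2 - 49) = 1/(-47) = -1/47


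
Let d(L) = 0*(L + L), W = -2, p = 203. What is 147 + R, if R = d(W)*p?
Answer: 147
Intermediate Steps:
d(L) = 0 (d(L) = 0*(2*L) = 0)
R = 0 (R = 0*203 = 0)
147 + R = 147 + 0 = 147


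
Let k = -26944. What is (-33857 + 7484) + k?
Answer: -53317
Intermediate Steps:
(-33857 + 7484) + k = (-33857 + 7484) - 26944 = -26373 - 26944 = -53317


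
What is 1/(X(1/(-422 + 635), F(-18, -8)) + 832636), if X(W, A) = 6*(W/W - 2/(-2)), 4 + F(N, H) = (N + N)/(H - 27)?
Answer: 1/832648 ≈ 1.2010e-6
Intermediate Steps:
F(N, H) = -4 + 2*N/(-27 + H) (F(N, H) = -4 + (N + N)/(H - 27) = -4 + (2*N)/(-27 + H) = -4 + 2*N/(-27 + H))
X(W, A) = 12 (X(W, A) = 6*(1 - 2*(-½)) = 6*(1 + 1) = 6*2 = 12)
1/(X(1/(-422 + 635), F(-18, -8)) + 832636) = 1/(12 + 832636) = 1/832648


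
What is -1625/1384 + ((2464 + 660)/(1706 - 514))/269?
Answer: -64591173/55472104 ≈ -1.1644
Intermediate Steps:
-1625/1384 + ((2464 + 660)/(1706 - 514))/269 = -1625*1/1384 + (3124/1192)*(1/269) = -1625/1384 + (3124*(1/1192))*(1/269) = -1625/1384 + (781/298)*(1/269) = -1625/1384 + 781/80162 = -64591173/55472104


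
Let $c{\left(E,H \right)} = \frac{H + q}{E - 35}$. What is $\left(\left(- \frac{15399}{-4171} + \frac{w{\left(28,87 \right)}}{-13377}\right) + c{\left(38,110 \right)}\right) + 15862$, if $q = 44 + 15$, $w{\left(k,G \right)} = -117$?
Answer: $\frac{68336717125}{4291959} \approx 15922.0$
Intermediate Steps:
$q = 59$
$c{\left(E,H \right)} = \frac{59 + H}{-35 + E}$ ($c{\left(E,H \right)} = \frac{H + 59}{E - 35} = \frac{59 + H}{-35 + E}$)
$\left(\left(- \frac{15399}{-4171} + \frac{w{\left(28,87 \right)}}{-13377}\right) + c{\left(38,110 \right)}\right) + 15862 = \left(\left(- \frac{15399}{-4171} - \frac{117}{-13377}\right) + \frac{59 + 110}{-35 + 38}\right) + 15862 = \left(\left(\left(-15399\right) \left(- \frac{1}{4171}\right) - - \frac{3}{343}\right) + \frac{1}{3} \cdot 169\right) + 15862 = \left(\left(\frac{15399}{4171} + \frac{3}{343}\right) + \frac{1}{3} \cdot 169\right) + 15862 = \left(\frac{5294370}{1430653} + \frac{169}{3}\right) + 15862 = \frac{257663467}{4291959} + 15862 = \frac{68336717125}{4291959}$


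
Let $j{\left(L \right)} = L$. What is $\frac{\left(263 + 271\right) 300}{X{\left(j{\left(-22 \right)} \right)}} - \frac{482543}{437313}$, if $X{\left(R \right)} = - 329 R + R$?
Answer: $\frac{8321939039}{394456326} \approx 21.097$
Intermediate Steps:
$X{\left(R \right)} = - 328 R$
$\frac{\left(263 + 271\right) 300}{X{\left(j{\left(-22 \right)} \right)}} - \frac{482543}{437313} = \frac{\left(263 + 271\right) 300}{\left(-328\right) \left(-22\right)} - \frac{482543}{437313} = \frac{534 \cdot 300}{7216} - \frac{482543}{437313} = 160200 \cdot \frac{1}{7216} - \frac{482543}{437313} = \frac{20025}{902} - \frac{482543}{437313} = \frac{8321939039}{394456326}$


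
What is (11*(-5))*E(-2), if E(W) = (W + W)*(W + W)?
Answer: -880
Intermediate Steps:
E(W) = 4*W² (E(W) = (2*W)*(2*W) = 4*W²)
(11*(-5))*E(-2) = (11*(-5))*(4*(-2)²) = -220*4 = -55*16 = -880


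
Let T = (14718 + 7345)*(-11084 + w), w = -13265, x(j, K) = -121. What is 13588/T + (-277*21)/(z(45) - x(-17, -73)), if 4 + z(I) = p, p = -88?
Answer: -3124962522431/15579147623 ≈ -200.59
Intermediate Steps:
z(I) = -92 (z(I) = -4 - 88 = -92)
T = -537211987 (T = (14718 + 7345)*(-11084 - 13265) = 22063*(-24349) = -537211987)
13588/T + (-277*21)/(z(45) - x(-17, -73)) = 13588/(-537211987) + (-277*21)/(-92 - 1*(-121)) = 13588*(-1/537211987) - 5817/(-92 + 121) = -13588/537211987 - 5817/29 = -3124962522431/15579147623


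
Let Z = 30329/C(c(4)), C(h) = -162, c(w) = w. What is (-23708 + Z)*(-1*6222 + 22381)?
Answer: -62551892975/162 ≈ -3.8612e+8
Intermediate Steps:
Z = -30329/162 (Z = 30329/(-162) = 30329*(-1/162) = -30329/162 ≈ -187.22)
(-23708 + Z)*(-1*6222 + 22381) = (-23708 - 30329/162)*(-1*6222 + 22381) = -3871025*(-6222 + 22381)/162 = -3871025/162*16159 = -62551892975/162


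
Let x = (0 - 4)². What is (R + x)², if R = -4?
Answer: 144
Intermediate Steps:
x = 16 (x = (-4)² = 16)
(R + x)² = (-4 + 16)² = 12² = 144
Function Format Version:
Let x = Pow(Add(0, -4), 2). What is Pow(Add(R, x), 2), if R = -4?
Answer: 144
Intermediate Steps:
x = 16 (x = Pow(-4, 2) = 16)
Pow(Add(R, x), 2) = Pow(Add(-4, 16), 2) = Pow(12, 2) = 144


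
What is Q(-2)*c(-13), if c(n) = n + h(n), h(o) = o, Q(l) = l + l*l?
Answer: -52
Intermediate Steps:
Q(l) = l + l²
c(n) = 2*n (c(n) = n + n = 2*n)
Q(-2)*c(-13) = (-2*(1 - 2))*(2*(-13)) = -2*(-1)*(-26) = 2*(-26) = -52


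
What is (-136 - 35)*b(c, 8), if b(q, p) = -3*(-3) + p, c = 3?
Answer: -2907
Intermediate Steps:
b(q, p) = 9 + p
(-136 - 35)*b(c, 8) = (-136 - 35)*(9 + 8) = -171*17 = -2907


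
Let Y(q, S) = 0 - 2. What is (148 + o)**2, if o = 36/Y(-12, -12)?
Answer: 16900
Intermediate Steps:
Y(q, S) = -2
o = -18 (o = 36/(-2) = 36*(-1/2) = -18)
(148 + o)**2 = (148 - 18)**2 = 130**2 = 16900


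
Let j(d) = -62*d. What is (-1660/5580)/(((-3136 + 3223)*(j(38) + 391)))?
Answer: 83/47696445 ≈ 1.7402e-6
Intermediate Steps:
(-1660/5580)/(((-3136 + 3223)*(j(38) + 391))) = (-1660/5580)/(((-3136 + 3223)*(-62*38 + 391))) = (-1660*1/5580)/((87*(-2356 + 391))) = -83/(279*(87*(-1965))) = -83/279/(-170955) = -83/279*(-1/170955) = 83/47696445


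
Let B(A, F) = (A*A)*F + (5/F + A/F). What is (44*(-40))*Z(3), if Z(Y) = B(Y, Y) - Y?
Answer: -140800/3 ≈ -46933.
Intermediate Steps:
B(A, F) = 5/F + A/F + F*A**2 (B(A, F) = A**2*F + (5/F + A/F) = F*A**2 + (5/F + A/F) = 5/F + A/F + F*A**2)
Z(Y) = -Y + (5 + Y + Y**4)/Y (Z(Y) = (5 + Y + Y**2*Y**2)/Y - Y = (5 + Y + Y**4)/Y - Y = -Y + (5 + Y + Y**4)/Y)
(44*(-40))*Z(3) = (44*(-40))*(1 + 3**3 - 1*3 + 5/3) = -1760*(1 + 27 - 3 + 5*(1/3)) = -1760*(1 + 27 - 3 + 5/3) = -1760*80/3 = -140800/3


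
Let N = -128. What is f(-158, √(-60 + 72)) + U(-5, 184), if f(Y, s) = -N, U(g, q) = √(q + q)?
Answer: 128 + 4*√23 ≈ 147.18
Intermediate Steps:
U(g, q) = √2*√q (U(g, q) = √(2*q) = √2*√q)
f(Y, s) = 128 (f(Y, s) = -1*(-128) = 128)
f(-158, √(-60 + 72)) + U(-5, 184) = 128 + √2*√184 = 128 + √2*(2*√46) = 128 + 4*√23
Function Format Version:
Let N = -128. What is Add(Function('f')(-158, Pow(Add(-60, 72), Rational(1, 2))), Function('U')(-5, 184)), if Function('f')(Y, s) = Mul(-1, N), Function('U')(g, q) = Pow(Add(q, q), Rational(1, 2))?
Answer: Add(128, Mul(4, Pow(23, Rational(1, 2)))) ≈ 147.18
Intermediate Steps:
Function('U')(g, q) = Mul(Pow(2, Rational(1, 2)), Pow(q, Rational(1, 2))) (Function('U')(g, q) = Pow(Mul(2, q), Rational(1, 2)) = Mul(Pow(2, Rational(1, 2)), Pow(q, Rational(1, 2))))
Function('f')(Y, s) = 128 (Function('f')(Y, s) = Mul(-1, -128) = 128)
Add(Function('f')(-158, Pow(Add(-60, 72), Rational(1, 2))), Function('U')(-5, 184)) = Add(128, Mul(Pow(2, Rational(1, 2)), Pow(184, Rational(1, 2)))) = Add(128, Mul(Pow(2, Rational(1, 2)), Mul(2, Pow(46, Rational(1, 2))))) = Add(128, Mul(4, Pow(23, Rational(1, 2))))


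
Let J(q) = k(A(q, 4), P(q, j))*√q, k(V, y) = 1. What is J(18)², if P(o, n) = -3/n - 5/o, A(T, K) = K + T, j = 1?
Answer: 18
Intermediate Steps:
P(o, n) = -5/o - 3/n
J(q) = √q (J(q) = 1*√q = √q)
J(18)² = (√18)² = (3*√2)² = 18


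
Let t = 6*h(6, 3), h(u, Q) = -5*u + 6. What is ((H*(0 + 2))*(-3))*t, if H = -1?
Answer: -864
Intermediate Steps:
h(u, Q) = 6 - 5*u
t = -144 (t = 6*(6 - 5*6) = 6*(6 - 30) = 6*(-24) = -144)
((H*(0 + 2))*(-3))*t = (-(0 + 2)*(-3))*(-144) = (-1*2*(-3))*(-144) = -2*(-3)*(-144) = 6*(-144) = -864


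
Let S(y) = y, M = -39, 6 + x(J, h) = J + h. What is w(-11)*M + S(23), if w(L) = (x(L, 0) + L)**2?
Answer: -30553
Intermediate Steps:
x(J, h) = -6 + J + h (x(J, h) = -6 + (J + h) = -6 + J + h)
w(L) = (-6 + 2*L)**2 (w(L) = ((-6 + L + 0) + L)**2 = ((-6 + L) + L)**2 = (-6 + 2*L)**2)
w(-11)*M + S(23) = (4*(-3 - 11)**2)*(-39) + 23 = (4*(-14)**2)*(-39) + 23 = (4*196)*(-39) + 23 = 784*(-39) + 23 = -30576 + 23 = -30553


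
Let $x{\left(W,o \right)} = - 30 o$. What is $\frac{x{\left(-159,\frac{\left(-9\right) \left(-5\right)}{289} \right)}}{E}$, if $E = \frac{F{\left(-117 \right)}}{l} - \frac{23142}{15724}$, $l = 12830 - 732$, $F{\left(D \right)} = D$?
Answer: $\frac{10700378550}{3393481639} \approx 3.1532$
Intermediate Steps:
$l = 12098$
$E = - \frac{35226453}{23778619}$ ($E = - \frac{117}{12098} - \frac{23142}{15724} = \left(-117\right) \frac{1}{12098} - \frac{11571}{7862} = - \frac{117}{12098} - \frac{11571}{7862} = - \frac{35226453}{23778619} \approx -1.4814$)
$\frac{x{\left(-159,\frac{\left(-9\right) \left(-5\right)}{289} \right)}}{E} = \frac{\left(-30\right) \frac{\left(-9\right) \left(-5\right)}{289}}{- \frac{35226453}{23778619}} = - 30 \cdot 45 \cdot \frac{1}{289} \left(- \frac{23778619}{35226453}\right) = \left(-30\right) \frac{45}{289} \left(- \frac{23778619}{35226453}\right) = \left(- \frac{1350}{289}\right) \left(- \frac{23778619}{35226453}\right) = \frac{10700378550}{3393481639}$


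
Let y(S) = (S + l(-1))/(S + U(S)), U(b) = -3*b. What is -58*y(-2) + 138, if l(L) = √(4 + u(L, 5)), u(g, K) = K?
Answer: 247/2 ≈ 123.50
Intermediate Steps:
l(L) = 3 (l(L) = √(4 + 5) = √9 = 3)
y(S) = -(3 + S)/(2*S) (y(S) = (S + 3)/(S - 3*S) = (3 + S)/((-2*S)) = (3 + S)*(-1/(2*S)) = -(3 + S)/(2*S))
-58*y(-2) + 138 = -29*(-3 - 1*(-2))/(-2) + 138 = -29*(-1)*(-3 + 2)/2 + 138 = -29*(-1)*(-1)/2 + 138 = -58*¼ + 138 = -29/2 + 138 = 247/2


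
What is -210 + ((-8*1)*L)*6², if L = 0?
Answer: -210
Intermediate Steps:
-210 + ((-8*1)*L)*6² = -210 + (-8*1*0)*6² = -210 - 8*0*36 = -210 + 0*36 = -210 + 0 = -210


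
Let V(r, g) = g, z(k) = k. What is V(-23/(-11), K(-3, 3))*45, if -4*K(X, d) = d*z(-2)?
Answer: 135/2 ≈ 67.500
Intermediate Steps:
K(X, d) = d/2 (K(X, d) = -d*(-2)/4 = -(-1)*d/2 = d/2)
V(-23/(-11), K(-3, 3))*45 = ((½)*3)*45 = (3/2)*45 = 135/2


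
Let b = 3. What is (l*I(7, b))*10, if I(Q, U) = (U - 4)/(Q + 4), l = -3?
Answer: 30/11 ≈ 2.7273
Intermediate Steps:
I(Q, U) = (-4 + U)/(4 + Q)
(l*I(7, b))*10 = -3*(-4 + 3)/(4 + 7)*10 = -3*(-1)/11*10 = -3*(-1/11)*10 = (3/11)*10 = 30/11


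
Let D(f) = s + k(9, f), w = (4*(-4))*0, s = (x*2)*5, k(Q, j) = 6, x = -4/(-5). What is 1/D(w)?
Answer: 1/14 ≈ 0.071429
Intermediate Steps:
x = 4/5 (x = -4*(-1/5) = 4/5 ≈ 0.80000)
s = 8 (s = ((4/5)*2)*5 = (8/5)*5 = 8)
w = 0 (w = -16*0 = 0)
D(f) = 14 (D(f) = 8 + 6 = 14)
1/D(w) = 1/14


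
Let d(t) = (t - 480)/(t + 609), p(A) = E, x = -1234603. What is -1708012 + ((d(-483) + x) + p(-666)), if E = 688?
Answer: -41187085/14 ≈ -2.9419e+6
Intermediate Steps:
p(A) = 688
d(t) = (-480 + t)/(609 + t)
-1708012 + ((d(-483) + x) + p(-666)) = -1708012 + (((-480 - 483)/(609 - 483) - 1234603) + 688) = -1708012 + ((-963/126 - 1234603) + 688) = -1708012 + (((1/126)*(-963) - 1234603) + 688) = -1708012 + ((-107/14 - 1234603) + 688) = -1708012 + (-17284549/14 + 688) = -1708012 - 17274917/14 = -41187085/14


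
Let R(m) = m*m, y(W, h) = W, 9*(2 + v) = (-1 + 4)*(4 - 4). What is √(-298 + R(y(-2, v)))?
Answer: 7*I*√6 ≈ 17.146*I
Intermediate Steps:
v = -2 (v = -2 + ((-1 + 4)*(4 - 4))/9 = -2 + (3*0)/9 = -2 + (⅑)*0 = -2 + 0 = -2)
R(m) = m²
√(-298 + R(y(-2, v))) = √(-298 + (-2)²) = √(-298 + 4) = √(-294) = 7*I*√6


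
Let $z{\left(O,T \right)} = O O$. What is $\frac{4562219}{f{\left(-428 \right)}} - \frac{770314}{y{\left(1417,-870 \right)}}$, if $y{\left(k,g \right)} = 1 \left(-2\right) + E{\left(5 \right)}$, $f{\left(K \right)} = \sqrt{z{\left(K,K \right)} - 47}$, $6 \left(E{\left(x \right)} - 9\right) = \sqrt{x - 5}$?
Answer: $- \frac{770314}{7} + \frac{4562219 \sqrt{183137}}{183137} \approx -99384.0$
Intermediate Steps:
$z{\left(O,T \right)} = O^{2}$
$E{\left(x \right)} = 9 + \frac{\sqrt{-5 + x}}{6}$ ($E{\left(x \right)} = 9 + \frac{\sqrt{x - 5}}{6} = 9 + \frac{\sqrt{-5 + x}}{6}$)
$f{\left(K \right)} = \sqrt{-47 + K^{2}}$ ($f{\left(K \right)} = \sqrt{K^{2} - 47} = \sqrt{-47 + K^{2}}$)
$y{\left(k,g \right)} = 7$ ($y{\left(k,g \right)} = 1 \left(-2\right) + \left(9 + \frac{\sqrt{-5 + 5}}{6}\right) = -2 + \left(9 + \frac{\sqrt{0}}{6}\right) = -2 + \left(9 + \frac{1}{6} \cdot 0\right) = -2 + \left(9 + 0\right) = -2 + 9 = 7$)
$\frac{4562219}{f{\left(-428 \right)}} - \frac{770314}{y{\left(1417,-870 \right)}} = \frac{4562219}{\sqrt{-47 + \left(-428\right)^{2}}} - \frac{770314}{7} = \frac{4562219}{\sqrt{-47 + 183184}} - \frac{770314}{7} = \frac{4562219}{\sqrt{183137}} - \frac{770314}{7} = 4562219 \frac{\sqrt{183137}}{183137} - \frac{770314}{7} = \frac{4562219 \sqrt{183137}}{183137} - \frac{770314}{7} = - \frac{770314}{7} + \frac{4562219 \sqrt{183137}}{183137}$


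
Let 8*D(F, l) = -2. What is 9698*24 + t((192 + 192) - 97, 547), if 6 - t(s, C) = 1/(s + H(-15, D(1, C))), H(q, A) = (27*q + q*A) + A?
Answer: 53301584/229 ≈ 2.3276e+5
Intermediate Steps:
D(F, l) = -1/4 (D(F, l) = (1/8)*(-2) = -1/4)
H(q, A) = A + 27*q + A*q (H(q, A) = (27*q + A*q) + A = A + 27*q + A*q)
t(s, C) = 6 - 1/(-803/2 + s) (t(s, C) = 6 - 1/(s + (-1/4 + 27*(-15) - 1/4*(-15))) = 6 - 1/(s + (-1/4 - 405 + 15/4)) = 6 - 1/(s - 803/2) = 6 - 1/(-803/2 + s))
9698*24 + t((192 + 192) - 97, 547) = 9698*24 + 4*(-1205 + 3*((192 + 192) - 97))/(-803 + 2*((192 + 192) - 97)) = 232752 + 4*(-1205 + 3*(384 - 97))/(-803 + 2*(384 - 97)) = 232752 + 4*(-1205 + 3*287)/(-803 + 2*287) = 232752 + 4*(-1205 + 861)/(-803 + 574) = 232752 + 4*(-344)/(-229) = 232752 + 4*(-1/229)*(-344) = 232752 + 1376/229 = 53301584/229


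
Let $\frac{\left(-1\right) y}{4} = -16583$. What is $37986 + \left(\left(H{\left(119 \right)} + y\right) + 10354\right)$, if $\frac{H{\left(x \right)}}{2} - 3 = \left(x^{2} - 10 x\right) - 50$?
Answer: $140520$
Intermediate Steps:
$y = 66332$ ($y = \left(-4\right) \left(-16583\right) = 66332$)
$H{\left(x \right)} = -94 - 20 x + 2 x^{2}$ ($H{\left(x \right)} = 6 + 2 \left(\left(x^{2} - 10 x\right) - 50\right) = 6 + 2 \left(-50 + x^{2} - 10 x\right) = 6 - \left(100 - 2 x^{2} + 20 x\right) = -94 - 20 x + 2 x^{2}$)
$37986 + \left(\left(H{\left(119 \right)} + y\right) + 10354\right) = 37986 + \left(\left(\left(-94 - 2380 + 2 \cdot 119^{2}\right) + 66332\right) + 10354\right) = 37986 + \left(\left(\left(-94 - 2380 + 2 \cdot 14161\right) + 66332\right) + 10354\right) = 37986 + \left(\left(\left(-94 - 2380 + 28322\right) + 66332\right) + 10354\right) = 37986 + \left(\left(25848 + 66332\right) + 10354\right) = 37986 + \left(92180 + 10354\right) = 37986 + 102534 = 140520$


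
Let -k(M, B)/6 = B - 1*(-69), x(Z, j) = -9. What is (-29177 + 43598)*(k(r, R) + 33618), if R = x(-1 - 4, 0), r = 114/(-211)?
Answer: 479613618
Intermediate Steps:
r = -114/211 (r = 114*(-1/211) = -114/211 ≈ -0.54028)
R = -9
k(M, B) = -414 - 6*B (k(M, B) = -6*(B - 1*(-69)) = -6*(B + 69) = -6*(69 + B) = -414 - 6*B)
(-29177 + 43598)*(k(r, R) + 33618) = (-29177 + 43598)*((-414 - 6*(-9)) + 33618) = 14421*((-414 + 54) + 33618) = 14421*(-360 + 33618) = 14421*33258 = 479613618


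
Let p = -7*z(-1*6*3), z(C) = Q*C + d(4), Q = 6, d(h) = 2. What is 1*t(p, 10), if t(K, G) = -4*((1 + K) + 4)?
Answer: -2988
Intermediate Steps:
z(C) = 2 + 6*C (z(C) = 6*C + 2 = 2 + 6*C)
p = 742 (p = -7*(2 + 6*(-1*6*3)) = -7*(2 + 6*(-6*3)) = -7*(2 + 6*(-18)) = -7*(2 - 108) = -7*(-106) = 742)
t(K, G) = -20 - 4*K (t(K, G) = -4*(5 + K) = -20 - 4*K)
1*t(p, 10) = 1*(-20 - 4*742) = 1*(-20 - 2968) = 1*(-2988) = -2988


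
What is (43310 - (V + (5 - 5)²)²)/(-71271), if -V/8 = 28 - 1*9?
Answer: -20206/71271 ≈ -0.28351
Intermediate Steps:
V = -152 (V = -8*(28 - 1*9) = -8*(28 - 9) = -8*19 = -152)
(43310 - (V + (5 - 5)²)²)/(-71271) = (43310 - (-152 + (5 - 5)²)²)/(-71271) = (43310 - (-152 + 0²)²)*(-1/71271) = (43310 - (-152 + 0)²)*(-1/71271) = (43310 - 1*(-152)²)*(-1/71271) = (43310 - 1*23104)*(-1/71271) = (43310 - 23104)*(-1/71271) = 20206*(-1/71271) = -20206/71271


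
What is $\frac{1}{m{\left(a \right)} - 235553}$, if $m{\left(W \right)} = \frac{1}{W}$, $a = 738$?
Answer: $- \frac{738}{173838113} \approx -4.2453 \cdot 10^{-6}$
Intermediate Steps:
$\frac{1}{m{\left(a \right)} - 235553} = \frac{1}{\frac{1}{738} - 235553} = \frac{1}{- \frac{173838113}{738}} = - \frac{738}{173838113}$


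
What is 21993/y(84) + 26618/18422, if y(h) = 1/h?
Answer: 17016525241/9211 ≈ 1.8474e+6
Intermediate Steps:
21993/y(84) + 26618/18422 = 21993/(1/84) + 26618/18422 = 21993/(1/84) + 26618*(1/18422) = 21993*84 + 13309/9211 = 1847412 + 13309/9211 = 17016525241/9211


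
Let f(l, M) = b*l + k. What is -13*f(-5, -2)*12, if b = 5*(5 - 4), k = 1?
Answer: 3744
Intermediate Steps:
b = 5 (b = 5*1 = 5)
f(l, M) = 1 + 5*l (f(l, M) = 5*l + 1 = 1 + 5*l)
-13*f(-5, -2)*12 = -13*(1 + 5*(-5))*12 = -13*(1 - 25)*12 = -13*(-24)*12 = 312*12 = 3744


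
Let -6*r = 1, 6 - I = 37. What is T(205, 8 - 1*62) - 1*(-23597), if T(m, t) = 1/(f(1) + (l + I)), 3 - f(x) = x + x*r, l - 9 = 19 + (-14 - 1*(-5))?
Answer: 1392217/59 ≈ 23597.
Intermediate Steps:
l = 19 (l = 9 + (19 + (-14 - 1*(-5))) = 9 + (19 + (-14 + 5)) = 9 + (19 - 9) = 9 + 10 = 19)
I = -31 (I = 6 - 1*37 = 6 - 37 = -31)
r = -1/6 (r = -1/6*1 = -1/6 ≈ -0.16667)
f(x) = 3 - 5*x/6 (f(x) = 3 - (x + x*(-1/6)) = 3 - (x - x/6) = 3 - 5*x/6)
T(m, t) = -6/59 (T(m, t) = 1/((3 - 5/6*1) + (19 - 31)) = 1/((3 - 5/6) - 12) = 1/(13/6 - 12) = 1/(-59/6) = -6/59)
T(205, 8 - 1*62) - 1*(-23597) = -6/59 - 1*(-23597) = -6/59 + 23597 = 1392217/59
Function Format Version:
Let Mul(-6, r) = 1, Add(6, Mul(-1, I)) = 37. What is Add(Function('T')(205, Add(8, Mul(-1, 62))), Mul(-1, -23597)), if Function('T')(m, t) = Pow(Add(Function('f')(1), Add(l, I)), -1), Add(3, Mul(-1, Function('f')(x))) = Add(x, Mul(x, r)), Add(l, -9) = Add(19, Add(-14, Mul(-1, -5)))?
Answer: Rational(1392217, 59) ≈ 23597.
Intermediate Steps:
l = 19 (l = Add(9, Add(19, Add(-14, Mul(-1, -5)))) = Add(9, Add(19, Add(-14, 5))) = Add(9, Add(19, -9)) = Add(9, 10) = 19)
I = -31 (I = Add(6, Mul(-1, 37)) = Add(6, -37) = -31)
r = Rational(-1, 6) (r = Mul(Rational(-1, 6), 1) = Rational(-1, 6) ≈ -0.16667)
Function('f')(x) = Add(3, Mul(Rational(-5, 6), x)) (Function('f')(x) = Add(3, Mul(-1, Add(x, Mul(x, Rational(-1, 6))))) = Add(3, Mul(-1, Add(x, Mul(Rational(-1, 6), x)))) = Add(3, Mul(-1, Mul(Rational(5, 6), x))) = Add(3, Mul(Rational(-5, 6), x)))
Function('T')(m, t) = Rational(-6, 59) (Function('T')(m, t) = Pow(Add(Add(3, Mul(Rational(-5, 6), 1)), Add(19, -31)), -1) = Pow(Add(Add(3, Rational(-5, 6)), -12), -1) = Pow(Add(Rational(13, 6), -12), -1) = Pow(Rational(-59, 6), -1) = Rational(-6, 59))
Add(Function('T')(205, Add(8, Mul(-1, 62))), Mul(-1, -23597)) = Add(Rational(-6, 59), Mul(-1, -23597)) = Add(Rational(-6, 59), 23597) = Rational(1392217, 59)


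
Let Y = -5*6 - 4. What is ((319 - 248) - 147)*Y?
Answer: 2584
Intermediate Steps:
Y = -34 (Y = -30 - 4 = -34)
((319 - 248) - 147)*Y = ((319 - 248) - 147)*(-34) = (71 - 147)*(-34) = -76*(-34) = 2584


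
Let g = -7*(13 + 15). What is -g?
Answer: 196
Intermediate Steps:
g = -196 (g = -7*28 = -196)
-g = -1*(-196) = 196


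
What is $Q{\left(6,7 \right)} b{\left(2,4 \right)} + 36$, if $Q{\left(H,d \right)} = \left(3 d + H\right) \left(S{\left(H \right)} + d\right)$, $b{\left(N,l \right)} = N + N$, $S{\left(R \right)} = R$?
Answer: $1440$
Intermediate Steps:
$b{\left(N,l \right)} = 2 N$
$Q{\left(H,d \right)} = \left(H + d\right) \left(H + 3 d\right)$ ($Q{\left(H,d \right)} = \left(3 d + H\right) \left(H + d\right) = \left(H + 3 d\right) \left(H + d\right) = \left(H + d\right) \left(H + 3 d\right)$)
$Q{\left(6,7 \right)} b{\left(2,4 \right)} + 36 = \left(6^{2} + 3 \cdot 7^{2} + 4 \cdot 6 \cdot 7\right) 2 \cdot 2 + 36 = \left(36 + 3 \cdot 49 + 168\right) 4 + 36 = \left(36 + 147 + 168\right) 4 + 36 = 351 \cdot 4 + 36 = 1404 + 36 = 1440$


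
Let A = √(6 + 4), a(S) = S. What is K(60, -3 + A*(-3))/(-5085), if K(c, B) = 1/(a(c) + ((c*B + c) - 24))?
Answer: -7/134305020 + √10/8953668 ≈ 3.0106e-7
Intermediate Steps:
A = √10 ≈ 3.1623
K(c, B) = 1/(-24 + 2*c + B*c) (K(c, B) = 1/(c + ((c*B + c) - 24)) = 1/(c + ((B*c + c) - 24)) = 1/(c + ((c + B*c) - 24)) = 1/(c + (-24 + c + B*c)) = 1/(-24 + 2*c + B*c))
K(60, -3 + A*(-3))/(-5085) = 1/((-24 + 2*60 + (-3 + √10*(-3))*60)*(-5085)) = -1/5085/(-24 + 120 + (-3 - 3*√10)*60) = -1/5085/(-24 + 120 + (-180 - 180*√10)) = -1/5085/(-84 - 180*√10) = -1/(5085*(-84 - 180*√10))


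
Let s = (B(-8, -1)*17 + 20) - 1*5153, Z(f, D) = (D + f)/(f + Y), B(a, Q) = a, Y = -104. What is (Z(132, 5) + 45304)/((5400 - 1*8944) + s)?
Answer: -1268649/246764 ≈ -5.1411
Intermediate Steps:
Z(f, D) = (D + f)/(-104 + f) (Z(f, D) = (D + f)/(f - 104) = (D + f)/(-104 + f))
s = -5269 (s = (-8*17 + 20) - 1*5153 = (-136 + 20) - 5153 = -116 - 5153 = -5269)
(Z(132, 5) + 45304)/((5400 - 1*8944) + s) = ((5 + 132)/(-104 + 132) + 45304)/((5400 - 1*8944) - 5269) = (137/28 + 45304)/((5400 - 8944) - 5269) = ((1/28)*137 + 45304)/(-3544 - 5269) = (137/28 + 45304)/(-8813) = (1268649/28)*(-1/8813) = -1268649/246764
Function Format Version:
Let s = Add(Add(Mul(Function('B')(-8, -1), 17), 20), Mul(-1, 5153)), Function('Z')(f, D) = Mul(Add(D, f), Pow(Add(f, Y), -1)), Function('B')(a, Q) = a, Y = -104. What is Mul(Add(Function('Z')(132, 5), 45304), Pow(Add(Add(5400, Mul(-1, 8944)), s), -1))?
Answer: Rational(-1268649, 246764) ≈ -5.1411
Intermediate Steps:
Function('Z')(f, D) = Mul(Pow(Add(-104, f), -1), Add(D, f)) (Function('Z')(f, D) = Mul(Add(D, f), Pow(Add(f, -104), -1)) = Mul(Add(D, f), Pow(Add(-104, f), -1)) = Mul(Pow(Add(-104, f), -1), Add(D, f)))
s = -5269 (s = Add(Add(Mul(-8, 17), 20), Mul(-1, 5153)) = Add(Add(-136, 20), -5153) = Add(-116, -5153) = -5269)
Mul(Add(Function('Z')(132, 5), 45304), Pow(Add(Add(5400, Mul(-1, 8944)), s), -1)) = Mul(Add(Mul(Pow(Add(-104, 132), -1), Add(5, 132)), 45304), Pow(Add(Add(5400, Mul(-1, 8944)), -5269), -1)) = Mul(Add(Mul(Pow(28, -1), 137), 45304), Pow(Add(Add(5400, -8944), -5269), -1)) = Mul(Add(Mul(Rational(1, 28), 137), 45304), Pow(Add(-3544, -5269), -1)) = Mul(Add(Rational(137, 28), 45304), Pow(-8813, -1)) = Mul(Rational(1268649, 28), Rational(-1, 8813)) = Rational(-1268649, 246764)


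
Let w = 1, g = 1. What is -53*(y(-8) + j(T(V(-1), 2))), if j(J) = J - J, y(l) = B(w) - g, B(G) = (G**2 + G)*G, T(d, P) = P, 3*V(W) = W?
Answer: -53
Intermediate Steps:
V(W) = W/3
B(G) = G*(G + G**2) (B(G) = (G + G**2)*G = G*(G + G**2))
y(l) = 1 (y(l) = 1**2*(1 + 1) - 1*1 = 1*2 - 1 = 2 - 1 = 1)
j(J) = 0
-53*(y(-8) + j(T(V(-1), 2))) = -53*(1 + 0) = -53*1 = -53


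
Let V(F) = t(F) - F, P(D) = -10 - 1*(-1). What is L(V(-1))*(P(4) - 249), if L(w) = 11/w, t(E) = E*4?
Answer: 946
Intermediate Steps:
P(D) = -9 (P(D) = -10 + 1 = -9)
t(E) = 4*E
V(F) = 3*F (V(F) = 4*F - F = 3*F)
L(V(-1))*(P(4) - 249) = (11/((3*(-1))))*(-9 - 249) = (11/(-3))*(-258) = (11*(-⅓))*(-258) = -11/3*(-258) = 946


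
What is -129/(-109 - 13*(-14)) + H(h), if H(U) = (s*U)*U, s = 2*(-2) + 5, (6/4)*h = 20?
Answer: 115639/657 ≈ 176.01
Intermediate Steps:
h = 40/3 (h = (⅔)*20 = 40/3 ≈ 13.333)
s = 1 (s = -4 + 5 = 1)
H(U) = U² (H(U) = (1*U)*U = U*U = U²)
-129/(-109 - 13*(-14)) + H(h) = -129/(-109 - 13*(-14)) + (40/3)² = -129/(-109 + 182) + 1600/9 = -129/73 + 1600/9 = 115639/657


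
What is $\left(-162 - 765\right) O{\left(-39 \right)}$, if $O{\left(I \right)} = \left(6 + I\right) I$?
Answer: $-1193049$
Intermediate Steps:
$O{\left(I \right)} = I \left(6 + I\right)$
$\left(-162 - 765\right) O{\left(-39 \right)} = \left(-162 - 765\right) \left(- 39 \left(6 - 39\right)\right) = \left(-162 - 765\right) \left(\left(-39\right) \left(-33\right)\right) = \left(-162 - 765\right) 1287 = \left(-927\right) 1287 = -1193049$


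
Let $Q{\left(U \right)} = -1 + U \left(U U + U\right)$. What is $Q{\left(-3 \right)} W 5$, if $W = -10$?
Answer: $950$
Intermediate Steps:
$Q{\left(U \right)} = -1 + U \left(U + U^{2}\right)$ ($Q{\left(U \right)} = -1 + U \left(U^{2} + U\right) = -1 + U \left(U + U^{2}\right)$)
$Q{\left(-3 \right)} W 5 = \left(-1 + \left(-3\right)^{2} + \left(-3\right)^{3}\right) \left(-10\right) 5 = \left(-1 + 9 - 27\right) \left(-10\right) 5 = \left(-19\right) \left(-10\right) 5 = 190 \cdot 5 = 950$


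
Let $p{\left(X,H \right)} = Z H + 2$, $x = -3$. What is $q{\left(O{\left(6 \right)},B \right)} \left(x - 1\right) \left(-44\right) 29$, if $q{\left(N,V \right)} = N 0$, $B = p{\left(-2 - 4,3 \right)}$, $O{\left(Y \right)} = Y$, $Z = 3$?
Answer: $0$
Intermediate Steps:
$p{\left(X,H \right)} = 2 + 3 H$ ($p{\left(X,H \right)} = 3 H + 2 = 2 + 3 H$)
$B = 11$ ($B = 2 + 3 \cdot 3 = 2 + 9 = 11$)
$q{\left(N,V \right)} = 0$
$q{\left(O{\left(6 \right)},B \right)} \left(x - 1\right) \left(-44\right) 29 = 0 \left(-3 - 1\right) \left(-44\right) 29 = 0 \left(-4\right) \left(-44\right) 29 = 0 \left(-44\right) 29 = 0 \cdot 29 = 0$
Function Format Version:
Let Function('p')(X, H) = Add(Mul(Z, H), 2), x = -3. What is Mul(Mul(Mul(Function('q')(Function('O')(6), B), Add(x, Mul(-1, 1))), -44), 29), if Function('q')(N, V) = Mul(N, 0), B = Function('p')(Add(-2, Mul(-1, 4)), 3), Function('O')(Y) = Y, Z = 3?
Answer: 0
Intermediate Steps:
Function('p')(X, H) = Add(2, Mul(3, H)) (Function('p')(X, H) = Add(Mul(3, H), 2) = Add(2, Mul(3, H)))
B = 11 (B = Add(2, Mul(3, 3)) = Add(2, 9) = 11)
Function('q')(N, V) = 0
Mul(Mul(Mul(Function('q')(Function('O')(6), B), Add(x, Mul(-1, 1))), -44), 29) = Mul(Mul(Mul(0, Add(-3, Mul(-1, 1))), -44), 29) = Mul(Mul(Mul(0, Add(-3, -1)), -44), 29) = Mul(Mul(Mul(0, -4), -44), 29) = Mul(Mul(0, -44), 29) = Mul(0, 29) = 0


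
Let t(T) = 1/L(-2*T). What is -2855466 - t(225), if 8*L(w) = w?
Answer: -642479846/225 ≈ -2.8555e+6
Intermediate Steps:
L(w) = w/8
t(T) = -4/T (t(T) = 1/((-2*T)/8) = 1/(-T/4) = -4/T)
-2855466 - t(225) = -2855466 - (-4)/225 = -2855466 - 1*(-4/225) = -2855466 + 4/225 = -642479846/225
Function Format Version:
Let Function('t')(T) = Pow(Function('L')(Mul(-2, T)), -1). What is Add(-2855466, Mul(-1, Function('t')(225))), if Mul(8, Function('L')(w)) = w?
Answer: Rational(-642479846, 225) ≈ -2.8555e+6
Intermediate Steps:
Function('L')(w) = Mul(Rational(1, 8), w)
Function('t')(T) = Mul(-4, Pow(T, -1)) (Function('t')(T) = Pow(Mul(Rational(1, 8), Mul(-2, T)), -1) = Pow(Mul(Rational(-1, 4), T), -1) = Mul(-4, Pow(T, -1)))
Add(-2855466, Mul(-1, Function('t')(225))) = Add(-2855466, Mul(-1, Mul(-4, Pow(225, -1)))) = Add(-2855466, Mul(-1, Mul(-4, Rational(1, 225)))) = Add(-2855466, Mul(-1, Rational(-4, 225))) = Add(-2855466, Rational(4, 225)) = Rational(-642479846, 225)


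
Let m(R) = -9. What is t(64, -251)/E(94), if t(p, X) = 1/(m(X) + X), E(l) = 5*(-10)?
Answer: 1/13000 ≈ 7.6923e-5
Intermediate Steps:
E(l) = -50
t(p, X) = 1/(-9 + X)
t(64, -251)/E(94) = 1/(-9 - 251*(-50)) = -1/50/(-260) = -1/260*(-1/50) = 1/13000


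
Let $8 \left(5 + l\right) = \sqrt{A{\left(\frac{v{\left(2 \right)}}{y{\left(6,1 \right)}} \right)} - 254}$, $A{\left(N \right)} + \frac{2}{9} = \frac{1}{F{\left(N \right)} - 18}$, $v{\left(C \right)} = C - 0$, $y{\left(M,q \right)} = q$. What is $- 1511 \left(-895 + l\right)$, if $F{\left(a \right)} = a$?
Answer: $1359900 - \frac{1511 i \sqrt{36617}}{96} \approx 1.3599 \cdot 10^{6} - 3011.9 i$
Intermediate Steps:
$v{\left(C \right)} = C$ ($v{\left(C \right)} = C + 0 = C$)
$A{\left(N \right)} = - \frac{2}{9} + \frac{1}{-18 + N}$ ($A{\left(N \right)} = - \frac{2}{9} + \frac{1}{N - 18} = - \frac{2}{9} + \frac{1}{-18 + N}$)
$l = -5 + \frac{i \sqrt{36617}}{96}$ ($l = -5 + \frac{\sqrt{\frac{45 - 2 \cdot \frac{2}{1}}{9 \left(-18 + \frac{2}{1}\right)} - 254}}{8} = -5 + \frac{\sqrt{\frac{45 - 2 \cdot 2 \cdot 1}{9 \left(-18 + 2 \cdot 1\right)} - 254}}{8} = -5 + \frac{\sqrt{\frac{45 - 4}{9 \left(-18 + 2\right)} - 254}}{8} = -5 + \frac{\sqrt{\frac{45 - 4}{9 \left(-16\right)} - 254}}{8} = -5 + \frac{\sqrt{\frac{1}{9} \left(- \frac{1}{16}\right) 41 - 254}}{8} = -5 + \frac{\sqrt{- \frac{41}{144} - 254}}{8} = -5 + \frac{\sqrt{- \frac{36617}{144}}}{8} = -5 + \frac{\frac{1}{12} i \sqrt{36617}}{8} = -5 + \frac{i \sqrt{36617}}{96} \approx -5.0 + 1.9933 i$)
$- 1511 \left(-895 + l\right) = - 1511 \left(-895 - \left(5 - \frac{i \sqrt{36617}}{96}\right)\right) = - 1511 \left(-900 + \frac{i \sqrt{36617}}{96}\right) = 1359900 - \frac{1511 i \sqrt{36617}}{96}$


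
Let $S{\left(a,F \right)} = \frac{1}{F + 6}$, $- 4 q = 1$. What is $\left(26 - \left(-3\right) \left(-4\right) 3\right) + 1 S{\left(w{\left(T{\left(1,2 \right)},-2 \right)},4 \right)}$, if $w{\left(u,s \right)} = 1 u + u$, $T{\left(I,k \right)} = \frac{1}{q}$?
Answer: $- \frac{99}{10} \approx -9.9$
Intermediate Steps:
$q = - \frac{1}{4}$ ($q = \left(- \frac{1}{4}\right) 1 = - \frac{1}{4} \approx -0.25$)
$T{\left(I,k \right)} = -4$ ($T{\left(I,k \right)} = \frac{1}{- \frac{1}{4}} = -4$)
$w{\left(u,s \right)} = 2 u$ ($w{\left(u,s \right)} = u + u = 2 u$)
$S{\left(a,F \right)} = \frac{1}{6 + F}$
$\left(26 - \left(-3\right) \left(-4\right) 3\right) + 1 S{\left(w{\left(T{\left(1,2 \right)},-2 \right)},4 \right)} = \left(26 - \left(-3\right) \left(-4\right) 3\right) + 1 \frac{1}{6 + 4} = \left(26 - 12 \cdot 3\right) + 1 \cdot \frac{1}{10} = \left(26 - 36\right) + 1 \cdot \frac{1}{10} = \left(26 - 36\right) + \frac{1}{10} = -10 + \frac{1}{10} = - \frac{99}{10}$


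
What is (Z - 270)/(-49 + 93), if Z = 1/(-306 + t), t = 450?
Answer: -38879/6336 ≈ -6.1362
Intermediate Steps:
Z = 1/144 (Z = 1/(-306 + 450) = 1/144 ≈ 0.0069444)
(Z - 270)/(-49 + 93) = (1/144 - 270)/(-49 + 93) = -38879/144/44 = -38879/144*1/44 = -38879/6336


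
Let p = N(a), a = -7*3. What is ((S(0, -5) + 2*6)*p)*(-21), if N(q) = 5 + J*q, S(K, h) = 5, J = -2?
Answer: -16779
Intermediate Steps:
a = -21
N(q) = 5 - 2*q
p = 47 (p = 5 - 2*(-21) = 5 + 42 = 47)
((S(0, -5) + 2*6)*p)*(-21) = ((5 + 2*6)*47)*(-21) = ((5 + 12)*47)*(-21) = (17*47)*(-21) = 799*(-21) = -16779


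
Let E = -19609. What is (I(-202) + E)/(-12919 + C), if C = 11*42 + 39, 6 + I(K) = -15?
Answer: 9815/6209 ≈ 1.5808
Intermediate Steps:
I(K) = -21 (I(K) = -6 - 15 = -21)
C = 501 (C = 462 + 39 = 501)
(I(-202) + E)/(-12919 + C) = (-21 - 19609)/(-12919 + 501) = -19630/(-12418) = -19630*(-1/12418) = 9815/6209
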